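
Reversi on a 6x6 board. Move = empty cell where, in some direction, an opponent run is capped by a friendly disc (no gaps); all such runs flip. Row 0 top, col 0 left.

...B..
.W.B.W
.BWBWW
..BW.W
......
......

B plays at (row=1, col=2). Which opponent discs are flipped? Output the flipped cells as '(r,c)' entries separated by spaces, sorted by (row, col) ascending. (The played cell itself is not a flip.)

Dir NW: first cell '.' (not opp) -> no flip
Dir N: first cell '.' (not opp) -> no flip
Dir NE: first cell 'B' (not opp) -> no flip
Dir W: opp run (1,1), next='.' -> no flip
Dir E: first cell 'B' (not opp) -> no flip
Dir SW: first cell 'B' (not opp) -> no flip
Dir S: opp run (2,2) capped by B -> flip
Dir SE: first cell 'B' (not opp) -> no flip

Answer: (2,2)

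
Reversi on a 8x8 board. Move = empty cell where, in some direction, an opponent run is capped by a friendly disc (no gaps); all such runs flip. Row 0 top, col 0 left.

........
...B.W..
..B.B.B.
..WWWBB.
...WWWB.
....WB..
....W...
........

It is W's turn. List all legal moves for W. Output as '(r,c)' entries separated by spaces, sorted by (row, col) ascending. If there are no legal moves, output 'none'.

Answer: (1,1) (1,2) (1,4) (1,7) (2,5) (2,7) (3,7) (4,7) (5,6) (6,5) (6,6)

Derivation:
(0,2): no bracket -> illegal
(0,3): no bracket -> illegal
(0,4): no bracket -> illegal
(1,1): flips 1 -> legal
(1,2): flips 1 -> legal
(1,4): flips 1 -> legal
(1,6): no bracket -> illegal
(1,7): flips 2 -> legal
(2,1): no bracket -> illegal
(2,3): no bracket -> illegal
(2,5): flips 1 -> legal
(2,7): flips 1 -> legal
(3,1): no bracket -> illegal
(3,7): flips 5 -> legal
(4,7): flips 1 -> legal
(5,6): flips 1 -> legal
(5,7): no bracket -> illegal
(6,5): flips 1 -> legal
(6,6): flips 1 -> legal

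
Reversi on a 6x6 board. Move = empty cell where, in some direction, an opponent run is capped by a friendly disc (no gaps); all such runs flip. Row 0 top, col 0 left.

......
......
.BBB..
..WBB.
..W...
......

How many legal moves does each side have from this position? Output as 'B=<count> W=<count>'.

Answer: B=5 W=5

Derivation:
-- B to move --
(3,1): flips 1 -> legal
(4,1): flips 1 -> legal
(4,3): flips 1 -> legal
(5,1): flips 1 -> legal
(5,2): flips 2 -> legal
(5,3): no bracket -> illegal
B mobility = 5
-- W to move --
(1,0): flips 1 -> legal
(1,1): no bracket -> illegal
(1,2): flips 1 -> legal
(1,3): no bracket -> illegal
(1,4): flips 1 -> legal
(2,0): no bracket -> illegal
(2,4): flips 1 -> legal
(2,5): no bracket -> illegal
(3,0): no bracket -> illegal
(3,1): no bracket -> illegal
(3,5): flips 2 -> legal
(4,3): no bracket -> illegal
(4,4): no bracket -> illegal
(4,5): no bracket -> illegal
W mobility = 5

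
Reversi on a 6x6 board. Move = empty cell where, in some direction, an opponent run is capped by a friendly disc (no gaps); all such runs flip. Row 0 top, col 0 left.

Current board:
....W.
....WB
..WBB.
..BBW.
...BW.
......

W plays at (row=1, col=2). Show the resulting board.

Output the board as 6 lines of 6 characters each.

Answer: ....W.
..W.WB
..WWB.
..BBW.
...BW.
......

Derivation:
Place W at (1,2); scan 8 dirs for brackets.
Dir NW: first cell '.' (not opp) -> no flip
Dir N: first cell '.' (not opp) -> no flip
Dir NE: first cell '.' (not opp) -> no flip
Dir W: first cell '.' (not opp) -> no flip
Dir E: first cell '.' (not opp) -> no flip
Dir SW: first cell '.' (not opp) -> no flip
Dir S: first cell 'W' (not opp) -> no flip
Dir SE: opp run (2,3) capped by W -> flip
All flips: (2,3)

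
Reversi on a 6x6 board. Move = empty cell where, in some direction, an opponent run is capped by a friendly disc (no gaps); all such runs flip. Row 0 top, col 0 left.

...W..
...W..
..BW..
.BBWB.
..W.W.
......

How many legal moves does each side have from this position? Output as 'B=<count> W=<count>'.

Answer: B=8 W=10

Derivation:
-- B to move --
(0,2): no bracket -> illegal
(0,4): flips 1 -> legal
(1,2): flips 1 -> legal
(1,4): flips 1 -> legal
(2,4): flips 1 -> legal
(3,5): no bracket -> illegal
(4,1): no bracket -> illegal
(4,3): no bracket -> illegal
(4,5): no bracket -> illegal
(5,1): no bracket -> illegal
(5,2): flips 1 -> legal
(5,3): flips 1 -> legal
(5,4): flips 1 -> legal
(5,5): flips 2 -> legal
B mobility = 8
-- W to move --
(1,1): flips 1 -> legal
(1,2): flips 2 -> legal
(2,0): flips 1 -> legal
(2,1): flips 1 -> legal
(2,4): flips 1 -> legal
(2,5): no bracket -> illegal
(3,0): flips 2 -> legal
(3,5): flips 1 -> legal
(4,0): flips 2 -> legal
(4,1): flips 1 -> legal
(4,3): no bracket -> illegal
(4,5): flips 1 -> legal
W mobility = 10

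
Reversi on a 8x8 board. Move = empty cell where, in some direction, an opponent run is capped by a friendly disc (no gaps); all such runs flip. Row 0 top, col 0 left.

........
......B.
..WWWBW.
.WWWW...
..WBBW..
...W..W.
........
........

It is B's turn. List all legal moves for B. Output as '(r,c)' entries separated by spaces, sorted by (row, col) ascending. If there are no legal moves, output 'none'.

Answer: (1,1) (1,3) (1,4) (2,1) (2,7) (3,6) (4,1) (4,6) (6,2) (6,3)

Derivation:
(1,1): flips 2 -> legal
(1,2): no bracket -> illegal
(1,3): flips 2 -> legal
(1,4): flips 2 -> legal
(1,5): no bracket -> illegal
(1,7): no bracket -> illegal
(2,0): no bracket -> illegal
(2,1): flips 4 -> legal
(2,7): flips 1 -> legal
(3,0): no bracket -> illegal
(3,5): no bracket -> illegal
(3,6): flips 1 -> legal
(3,7): no bracket -> illegal
(4,0): no bracket -> illegal
(4,1): flips 1 -> legal
(4,6): flips 1 -> legal
(4,7): no bracket -> illegal
(5,1): no bracket -> illegal
(5,2): no bracket -> illegal
(5,4): no bracket -> illegal
(5,5): no bracket -> illegal
(5,7): no bracket -> illegal
(6,2): flips 1 -> legal
(6,3): flips 1 -> legal
(6,4): no bracket -> illegal
(6,5): no bracket -> illegal
(6,6): no bracket -> illegal
(6,7): no bracket -> illegal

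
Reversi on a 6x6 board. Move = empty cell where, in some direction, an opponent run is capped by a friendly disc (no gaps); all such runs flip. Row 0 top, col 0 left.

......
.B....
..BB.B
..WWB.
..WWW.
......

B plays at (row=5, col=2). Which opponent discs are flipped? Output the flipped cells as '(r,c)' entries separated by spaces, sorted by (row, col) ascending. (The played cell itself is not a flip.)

Dir NW: first cell '.' (not opp) -> no flip
Dir N: opp run (4,2) (3,2) capped by B -> flip
Dir NE: opp run (4,3) capped by B -> flip
Dir W: first cell '.' (not opp) -> no flip
Dir E: first cell '.' (not opp) -> no flip
Dir SW: edge -> no flip
Dir S: edge -> no flip
Dir SE: edge -> no flip

Answer: (3,2) (4,2) (4,3)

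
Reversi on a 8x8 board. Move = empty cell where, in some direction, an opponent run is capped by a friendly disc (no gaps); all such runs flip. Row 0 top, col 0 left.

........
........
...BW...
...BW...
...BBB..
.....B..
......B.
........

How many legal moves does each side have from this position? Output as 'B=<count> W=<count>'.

-- B to move --
(1,3): no bracket -> illegal
(1,4): flips 2 -> legal
(1,5): flips 1 -> legal
(2,5): flips 2 -> legal
(3,5): flips 1 -> legal
B mobility = 4
-- W to move --
(1,2): flips 1 -> legal
(1,3): no bracket -> illegal
(1,4): no bracket -> illegal
(2,2): flips 1 -> legal
(3,2): flips 1 -> legal
(3,5): no bracket -> illegal
(3,6): no bracket -> illegal
(4,2): flips 1 -> legal
(4,6): no bracket -> illegal
(5,2): flips 1 -> legal
(5,3): no bracket -> illegal
(5,4): flips 1 -> legal
(5,6): flips 1 -> legal
(5,7): no bracket -> illegal
(6,4): no bracket -> illegal
(6,5): no bracket -> illegal
(6,7): no bracket -> illegal
(7,5): no bracket -> illegal
(7,6): no bracket -> illegal
(7,7): no bracket -> illegal
W mobility = 7

Answer: B=4 W=7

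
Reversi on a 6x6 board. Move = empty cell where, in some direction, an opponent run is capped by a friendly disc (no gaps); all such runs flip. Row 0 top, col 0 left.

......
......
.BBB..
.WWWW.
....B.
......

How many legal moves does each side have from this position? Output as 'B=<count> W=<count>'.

-- B to move --
(2,0): no bracket -> illegal
(2,4): flips 1 -> legal
(2,5): no bracket -> illegal
(3,0): no bracket -> illegal
(3,5): no bracket -> illegal
(4,0): flips 1 -> legal
(4,1): flips 2 -> legal
(4,2): flips 1 -> legal
(4,3): flips 2 -> legal
(4,5): flips 1 -> legal
B mobility = 6
-- W to move --
(1,0): flips 1 -> legal
(1,1): flips 2 -> legal
(1,2): flips 2 -> legal
(1,3): flips 2 -> legal
(1,4): flips 1 -> legal
(2,0): no bracket -> illegal
(2,4): no bracket -> illegal
(3,0): no bracket -> illegal
(3,5): no bracket -> illegal
(4,3): no bracket -> illegal
(4,5): no bracket -> illegal
(5,3): no bracket -> illegal
(5,4): flips 1 -> legal
(5,5): flips 1 -> legal
W mobility = 7

Answer: B=6 W=7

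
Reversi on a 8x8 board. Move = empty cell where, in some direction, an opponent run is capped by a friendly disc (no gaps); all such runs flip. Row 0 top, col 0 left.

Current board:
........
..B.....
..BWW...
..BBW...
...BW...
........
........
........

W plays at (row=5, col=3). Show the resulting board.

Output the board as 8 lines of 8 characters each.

Answer: ........
..B.....
..BWW...
..BWW...
...WW...
...W....
........
........

Derivation:
Place W at (5,3); scan 8 dirs for brackets.
Dir NW: first cell '.' (not opp) -> no flip
Dir N: opp run (4,3) (3,3) capped by W -> flip
Dir NE: first cell 'W' (not opp) -> no flip
Dir W: first cell '.' (not opp) -> no flip
Dir E: first cell '.' (not opp) -> no flip
Dir SW: first cell '.' (not opp) -> no flip
Dir S: first cell '.' (not opp) -> no flip
Dir SE: first cell '.' (not opp) -> no flip
All flips: (3,3) (4,3)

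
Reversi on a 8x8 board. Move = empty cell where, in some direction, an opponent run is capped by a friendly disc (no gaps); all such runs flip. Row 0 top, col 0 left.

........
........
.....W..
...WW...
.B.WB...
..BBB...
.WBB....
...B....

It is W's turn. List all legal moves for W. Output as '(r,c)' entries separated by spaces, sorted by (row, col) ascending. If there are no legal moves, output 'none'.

Answer: (4,5) (5,5) (6,4) (6,5)

Derivation:
(3,0): no bracket -> illegal
(3,1): no bracket -> illegal
(3,2): no bracket -> illegal
(3,5): no bracket -> illegal
(4,0): no bracket -> illegal
(4,2): no bracket -> illegal
(4,5): flips 1 -> legal
(5,0): no bracket -> illegal
(5,1): no bracket -> illegal
(5,5): flips 1 -> legal
(6,4): flips 4 -> legal
(6,5): flips 1 -> legal
(7,1): no bracket -> illegal
(7,2): no bracket -> illegal
(7,4): no bracket -> illegal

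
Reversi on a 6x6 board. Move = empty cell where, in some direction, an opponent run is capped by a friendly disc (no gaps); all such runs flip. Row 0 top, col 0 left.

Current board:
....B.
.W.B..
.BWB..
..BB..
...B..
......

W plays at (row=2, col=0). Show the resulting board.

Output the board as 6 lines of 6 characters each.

Answer: ....B.
.W.B..
WWWB..
..BB..
...B..
......

Derivation:
Place W at (2,0); scan 8 dirs for brackets.
Dir NW: edge -> no flip
Dir N: first cell '.' (not opp) -> no flip
Dir NE: first cell 'W' (not opp) -> no flip
Dir W: edge -> no flip
Dir E: opp run (2,1) capped by W -> flip
Dir SW: edge -> no flip
Dir S: first cell '.' (not opp) -> no flip
Dir SE: first cell '.' (not opp) -> no flip
All flips: (2,1)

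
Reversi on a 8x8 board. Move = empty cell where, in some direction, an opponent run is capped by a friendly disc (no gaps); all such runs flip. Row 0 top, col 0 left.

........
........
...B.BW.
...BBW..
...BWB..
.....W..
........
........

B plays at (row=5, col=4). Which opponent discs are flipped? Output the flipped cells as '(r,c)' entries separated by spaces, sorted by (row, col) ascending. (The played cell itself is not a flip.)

Answer: (4,4)

Derivation:
Dir NW: first cell 'B' (not opp) -> no flip
Dir N: opp run (4,4) capped by B -> flip
Dir NE: first cell 'B' (not opp) -> no flip
Dir W: first cell '.' (not opp) -> no flip
Dir E: opp run (5,5), next='.' -> no flip
Dir SW: first cell '.' (not opp) -> no flip
Dir S: first cell '.' (not opp) -> no flip
Dir SE: first cell '.' (not opp) -> no flip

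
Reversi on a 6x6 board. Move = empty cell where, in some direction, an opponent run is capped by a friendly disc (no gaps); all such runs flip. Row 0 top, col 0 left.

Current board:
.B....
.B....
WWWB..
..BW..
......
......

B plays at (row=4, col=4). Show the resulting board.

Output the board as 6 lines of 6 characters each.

Answer: .B....
.B....
WWBB..
..BB..
....B.
......

Derivation:
Place B at (4,4); scan 8 dirs for brackets.
Dir NW: opp run (3,3) (2,2) capped by B -> flip
Dir N: first cell '.' (not opp) -> no flip
Dir NE: first cell '.' (not opp) -> no flip
Dir W: first cell '.' (not opp) -> no flip
Dir E: first cell '.' (not opp) -> no flip
Dir SW: first cell '.' (not opp) -> no flip
Dir S: first cell '.' (not opp) -> no flip
Dir SE: first cell '.' (not opp) -> no flip
All flips: (2,2) (3,3)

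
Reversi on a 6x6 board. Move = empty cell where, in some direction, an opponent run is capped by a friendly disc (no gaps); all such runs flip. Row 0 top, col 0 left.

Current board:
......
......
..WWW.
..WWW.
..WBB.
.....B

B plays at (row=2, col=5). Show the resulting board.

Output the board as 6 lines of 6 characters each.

Place B at (2,5); scan 8 dirs for brackets.
Dir NW: first cell '.' (not opp) -> no flip
Dir N: first cell '.' (not opp) -> no flip
Dir NE: edge -> no flip
Dir W: opp run (2,4) (2,3) (2,2), next='.' -> no flip
Dir E: edge -> no flip
Dir SW: opp run (3,4) capped by B -> flip
Dir S: first cell '.' (not opp) -> no flip
Dir SE: edge -> no flip
All flips: (3,4)

Answer: ......
......
..WWWB
..WWB.
..WBB.
.....B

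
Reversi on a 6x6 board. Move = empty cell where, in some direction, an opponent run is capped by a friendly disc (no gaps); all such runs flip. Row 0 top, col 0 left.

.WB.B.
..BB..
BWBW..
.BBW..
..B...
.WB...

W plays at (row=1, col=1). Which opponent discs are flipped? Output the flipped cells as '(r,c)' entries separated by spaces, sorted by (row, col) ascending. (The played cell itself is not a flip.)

Dir NW: first cell '.' (not opp) -> no flip
Dir N: first cell 'W' (not opp) -> no flip
Dir NE: opp run (0,2), next=edge -> no flip
Dir W: first cell '.' (not opp) -> no flip
Dir E: opp run (1,2) (1,3), next='.' -> no flip
Dir SW: opp run (2,0), next=edge -> no flip
Dir S: first cell 'W' (not opp) -> no flip
Dir SE: opp run (2,2) capped by W -> flip

Answer: (2,2)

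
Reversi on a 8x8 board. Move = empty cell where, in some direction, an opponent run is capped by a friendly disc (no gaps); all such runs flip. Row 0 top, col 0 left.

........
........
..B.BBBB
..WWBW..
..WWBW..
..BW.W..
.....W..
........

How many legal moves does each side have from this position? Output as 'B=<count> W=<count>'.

-- B to move --
(2,1): no bracket -> illegal
(2,3): no bracket -> illegal
(3,1): flips 2 -> legal
(3,6): flips 1 -> legal
(4,1): flips 2 -> legal
(4,6): flips 2 -> legal
(5,1): flips 2 -> legal
(5,4): flips 1 -> legal
(5,6): flips 1 -> legal
(6,2): flips 1 -> legal
(6,3): no bracket -> illegal
(6,4): no bracket -> illegal
(6,6): flips 1 -> legal
(7,4): no bracket -> illegal
(7,5): flips 4 -> legal
(7,6): no bracket -> illegal
B mobility = 10
-- W to move --
(1,1): flips 1 -> legal
(1,2): flips 1 -> legal
(1,3): flips 1 -> legal
(1,4): no bracket -> illegal
(1,5): flips 2 -> legal
(1,6): flips 2 -> legal
(1,7): flips 1 -> legal
(2,1): no bracket -> illegal
(2,3): flips 1 -> legal
(3,1): no bracket -> illegal
(3,6): no bracket -> illegal
(3,7): no bracket -> illegal
(4,1): no bracket -> illegal
(5,1): flips 1 -> legal
(5,4): no bracket -> illegal
(6,1): flips 1 -> legal
(6,2): flips 1 -> legal
(6,3): no bracket -> illegal
W mobility = 10

Answer: B=10 W=10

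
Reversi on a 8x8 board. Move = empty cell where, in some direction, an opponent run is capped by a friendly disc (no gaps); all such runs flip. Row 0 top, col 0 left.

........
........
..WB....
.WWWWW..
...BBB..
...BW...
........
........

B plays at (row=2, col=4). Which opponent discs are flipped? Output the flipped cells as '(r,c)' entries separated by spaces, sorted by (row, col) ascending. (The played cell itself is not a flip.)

Answer: (3,4)

Derivation:
Dir NW: first cell '.' (not opp) -> no flip
Dir N: first cell '.' (not opp) -> no flip
Dir NE: first cell '.' (not opp) -> no flip
Dir W: first cell 'B' (not opp) -> no flip
Dir E: first cell '.' (not opp) -> no flip
Dir SW: opp run (3,3), next='.' -> no flip
Dir S: opp run (3,4) capped by B -> flip
Dir SE: opp run (3,5), next='.' -> no flip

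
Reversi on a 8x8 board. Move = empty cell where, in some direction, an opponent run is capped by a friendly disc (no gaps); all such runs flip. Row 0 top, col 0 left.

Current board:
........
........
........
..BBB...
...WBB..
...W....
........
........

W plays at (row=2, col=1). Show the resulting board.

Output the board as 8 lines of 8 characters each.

Place W at (2,1); scan 8 dirs for brackets.
Dir NW: first cell '.' (not opp) -> no flip
Dir N: first cell '.' (not opp) -> no flip
Dir NE: first cell '.' (not opp) -> no flip
Dir W: first cell '.' (not opp) -> no flip
Dir E: first cell '.' (not opp) -> no flip
Dir SW: first cell '.' (not opp) -> no flip
Dir S: first cell '.' (not opp) -> no flip
Dir SE: opp run (3,2) capped by W -> flip
All flips: (3,2)

Answer: ........
........
.W......
..WBB...
...WBB..
...W....
........
........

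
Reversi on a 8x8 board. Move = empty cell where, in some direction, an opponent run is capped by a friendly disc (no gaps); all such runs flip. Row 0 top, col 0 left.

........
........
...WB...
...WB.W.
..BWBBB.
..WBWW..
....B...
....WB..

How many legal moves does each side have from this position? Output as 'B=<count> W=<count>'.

Answer: B=14 W=13

Derivation:
-- B to move --
(1,2): flips 1 -> legal
(1,3): flips 3 -> legal
(1,4): no bracket -> illegal
(2,2): flips 2 -> legal
(2,5): no bracket -> illegal
(2,6): flips 1 -> legal
(2,7): flips 1 -> legal
(3,2): flips 1 -> legal
(3,5): no bracket -> illegal
(3,7): no bracket -> illegal
(4,1): no bracket -> illegal
(4,7): no bracket -> illegal
(5,1): flips 1 -> legal
(5,6): flips 2 -> legal
(6,1): flips 2 -> legal
(6,2): flips 1 -> legal
(6,3): flips 1 -> legal
(6,5): flips 1 -> legal
(6,6): flips 1 -> legal
(7,3): flips 1 -> legal
B mobility = 14
-- W to move --
(1,3): no bracket -> illegal
(1,4): flips 3 -> legal
(1,5): flips 1 -> legal
(2,5): flips 2 -> legal
(3,1): no bracket -> illegal
(3,2): flips 1 -> legal
(3,5): flips 2 -> legal
(3,7): flips 1 -> legal
(4,1): flips 1 -> legal
(4,7): flips 3 -> legal
(5,1): flips 1 -> legal
(5,6): flips 3 -> legal
(5,7): no bracket -> illegal
(6,2): no bracket -> illegal
(6,3): flips 1 -> legal
(6,5): no bracket -> illegal
(6,6): no bracket -> illegal
(7,3): flips 1 -> legal
(7,6): flips 1 -> legal
W mobility = 13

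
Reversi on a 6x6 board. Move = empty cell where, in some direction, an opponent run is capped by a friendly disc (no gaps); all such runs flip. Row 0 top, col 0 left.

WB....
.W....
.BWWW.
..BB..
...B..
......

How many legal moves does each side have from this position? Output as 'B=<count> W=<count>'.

Answer: B=5 W=7

Derivation:
-- B to move --
(0,2): no bracket -> illegal
(1,0): no bracket -> illegal
(1,2): flips 1 -> legal
(1,3): flips 1 -> legal
(1,4): flips 1 -> legal
(1,5): flips 1 -> legal
(2,0): no bracket -> illegal
(2,5): flips 3 -> legal
(3,1): no bracket -> illegal
(3,4): no bracket -> illegal
(3,5): no bracket -> illegal
B mobility = 5
-- W to move --
(0,2): flips 1 -> legal
(1,0): no bracket -> illegal
(1,2): no bracket -> illegal
(2,0): flips 1 -> legal
(3,0): no bracket -> illegal
(3,1): flips 1 -> legal
(3,4): no bracket -> illegal
(4,1): flips 1 -> legal
(4,2): flips 2 -> legal
(4,4): flips 1 -> legal
(5,2): no bracket -> illegal
(5,3): flips 2 -> legal
(5,4): no bracket -> illegal
W mobility = 7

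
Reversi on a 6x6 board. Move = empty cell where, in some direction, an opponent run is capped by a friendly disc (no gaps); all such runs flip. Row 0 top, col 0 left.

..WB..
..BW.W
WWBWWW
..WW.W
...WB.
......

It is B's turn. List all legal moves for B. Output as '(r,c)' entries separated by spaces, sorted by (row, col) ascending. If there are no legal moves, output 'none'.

Answer: (0,1) (0,4) (1,4) (3,0) (3,4) (4,2) (5,3)

Derivation:
(0,1): flips 1 -> legal
(0,4): flips 1 -> legal
(0,5): no bracket -> illegal
(1,0): no bracket -> illegal
(1,1): no bracket -> illegal
(1,4): flips 1 -> legal
(3,0): flips 1 -> legal
(3,1): no bracket -> illegal
(3,4): flips 1 -> legal
(4,1): no bracket -> illegal
(4,2): flips 2 -> legal
(4,5): no bracket -> illegal
(5,2): no bracket -> illegal
(5,3): flips 4 -> legal
(5,4): no bracket -> illegal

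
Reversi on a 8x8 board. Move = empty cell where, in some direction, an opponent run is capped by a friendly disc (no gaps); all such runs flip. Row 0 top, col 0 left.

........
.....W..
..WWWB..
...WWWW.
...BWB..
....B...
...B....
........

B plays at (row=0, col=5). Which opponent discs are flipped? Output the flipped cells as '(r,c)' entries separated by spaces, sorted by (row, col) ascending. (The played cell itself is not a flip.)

Answer: (1,5)

Derivation:
Dir NW: edge -> no flip
Dir N: edge -> no flip
Dir NE: edge -> no flip
Dir W: first cell '.' (not opp) -> no flip
Dir E: first cell '.' (not opp) -> no flip
Dir SW: first cell '.' (not opp) -> no flip
Dir S: opp run (1,5) capped by B -> flip
Dir SE: first cell '.' (not opp) -> no flip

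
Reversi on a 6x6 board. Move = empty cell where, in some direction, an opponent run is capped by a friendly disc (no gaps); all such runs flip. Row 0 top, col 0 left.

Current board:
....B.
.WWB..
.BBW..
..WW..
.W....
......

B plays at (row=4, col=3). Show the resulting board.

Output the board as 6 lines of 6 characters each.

Place B at (4,3); scan 8 dirs for brackets.
Dir NW: opp run (3,2) capped by B -> flip
Dir N: opp run (3,3) (2,3) capped by B -> flip
Dir NE: first cell '.' (not opp) -> no flip
Dir W: first cell '.' (not opp) -> no flip
Dir E: first cell '.' (not opp) -> no flip
Dir SW: first cell '.' (not opp) -> no flip
Dir S: first cell '.' (not opp) -> no flip
Dir SE: first cell '.' (not opp) -> no flip
All flips: (2,3) (3,2) (3,3)

Answer: ....B.
.WWB..
.BBB..
..BB..
.W.B..
......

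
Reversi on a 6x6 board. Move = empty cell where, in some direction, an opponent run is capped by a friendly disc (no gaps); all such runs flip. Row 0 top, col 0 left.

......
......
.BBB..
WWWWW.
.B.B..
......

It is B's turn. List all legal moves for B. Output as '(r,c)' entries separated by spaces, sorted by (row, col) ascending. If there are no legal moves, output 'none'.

Answer: (2,5) (4,0) (4,2) (4,4) (4,5)

Derivation:
(2,0): no bracket -> illegal
(2,4): no bracket -> illegal
(2,5): flips 1 -> legal
(3,5): no bracket -> illegal
(4,0): flips 1 -> legal
(4,2): flips 1 -> legal
(4,4): flips 1 -> legal
(4,5): flips 1 -> legal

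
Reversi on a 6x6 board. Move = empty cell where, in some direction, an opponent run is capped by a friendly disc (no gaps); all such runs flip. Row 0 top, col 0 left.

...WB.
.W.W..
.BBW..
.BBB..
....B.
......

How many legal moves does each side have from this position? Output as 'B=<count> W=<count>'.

-- B to move --
(0,0): flips 1 -> legal
(0,1): flips 1 -> legal
(0,2): flips 1 -> legal
(1,0): no bracket -> illegal
(1,2): no bracket -> illegal
(1,4): flips 1 -> legal
(2,0): no bracket -> illegal
(2,4): flips 1 -> legal
(3,4): no bracket -> illegal
B mobility = 5
-- W to move --
(0,5): flips 1 -> legal
(1,0): no bracket -> illegal
(1,2): no bracket -> illegal
(1,4): no bracket -> illegal
(1,5): no bracket -> illegal
(2,0): flips 2 -> legal
(2,4): no bracket -> illegal
(3,0): no bracket -> illegal
(3,4): no bracket -> illegal
(3,5): no bracket -> illegal
(4,0): flips 2 -> legal
(4,1): flips 3 -> legal
(4,2): no bracket -> illegal
(4,3): flips 1 -> legal
(4,5): no bracket -> illegal
(5,3): no bracket -> illegal
(5,4): no bracket -> illegal
(5,5): flips 3 -> legal
W mobility = 6

Answer: B=5 W=6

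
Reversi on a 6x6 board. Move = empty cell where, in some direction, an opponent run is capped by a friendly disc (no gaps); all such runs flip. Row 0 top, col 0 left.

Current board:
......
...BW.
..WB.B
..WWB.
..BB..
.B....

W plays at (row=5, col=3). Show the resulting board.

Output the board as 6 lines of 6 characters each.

Place W at (5,3); scan 8 dirs for brackets.
Dir NW: opp run (4,2), next='.' -> no flip
Dir N: opp run (4,3) capped by W -> flip
Dir NE: first cell '.' (not opp) -> no flip
Dir W: first cell '.' (not opp) -> no flip
Dir E: first cell '.' (not opp) -> no flip
Dir SW: edge -> no flip
Dir S: edge -> no flip
Dir SE: edge -> no flip
All flips: (4,3)

Answer: ......
...BW.
..WB.B
..WWB.
..BW..
.B.W..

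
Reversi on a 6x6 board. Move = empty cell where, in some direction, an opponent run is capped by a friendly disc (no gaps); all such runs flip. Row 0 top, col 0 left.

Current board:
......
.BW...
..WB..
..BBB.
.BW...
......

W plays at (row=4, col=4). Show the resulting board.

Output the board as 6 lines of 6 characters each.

Place W at (4,4); scan 8 dirs for brackets.
Dir NW: opp run (3,3) capped by W -> flip
Dir N: opp run (3,4), next='.' -> no flip
Dir NE: first cell '.' (not opp) -> no flip
Dir W: first cell '.' (not opp) -> no flip
Dir E: first cell '.' (not opp) -> no flip
Dir SW: first cell '.' (not opp) -> no flip
Dir S: first cell '.' (not opp) -> no flip
Dir SE: first cell '.' (not opp) -> no flip
All flips: (3,3)

Answer: ......
.BW...
..WB..
..BWB.
.BW.W.
......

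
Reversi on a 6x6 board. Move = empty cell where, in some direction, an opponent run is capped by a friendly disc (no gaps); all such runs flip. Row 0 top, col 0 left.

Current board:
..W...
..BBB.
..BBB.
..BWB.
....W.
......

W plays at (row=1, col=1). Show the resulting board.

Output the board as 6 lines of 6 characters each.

Place W at (1,1); scan 8 dirs for brackets.
Dir NW: first cell '.' (not opp) -> no flip
Dir N: first cell '.' (not opp) -> no flip
Dir NE: first cell 'W' (not opp) -> no flip
Dir W: first cell '.' (not opp) -> no flip
Dir E: opp run (1,2) (1,3) (1,4), next='.' -> no flip
Dir SW: first cell '.' (not opp) -> no flip
Dir S: first cell '.' (not opp) -> no flip
Dir SE: opp run (2,2) capped by W -> flip
All flips: (2,2)

Answer: ..W...
.WBBB.
..WBB.
..BWB.
....W.
......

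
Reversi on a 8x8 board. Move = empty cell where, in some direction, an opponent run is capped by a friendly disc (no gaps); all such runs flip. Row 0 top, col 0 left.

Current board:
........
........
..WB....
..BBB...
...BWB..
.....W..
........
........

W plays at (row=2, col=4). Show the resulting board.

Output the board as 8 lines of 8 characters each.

Place W at (2,4); scan 8 dirs for brackets.
Dir NW: first cell '.' (not opp) -> no flip
Dir N: first cell '.' (not opp) -> no flip
Dir NE: first cell '.' (not opp) -> no flip
Dir W: opp run (2,3) capped by W -> flip
Dir E: first cell '.' (not opp) -> no flip
Dir SW: opp run (3,3), next='.' -> no flip
Dir S: opp run (3,4) capped by W -> flip
Dir SE: first cell '.' (not opp) -> no flip
All flips: (2,3) (3,4)

Answer: ........
........
..WWW...
..BBW...
...BWB..
.....W..
........
........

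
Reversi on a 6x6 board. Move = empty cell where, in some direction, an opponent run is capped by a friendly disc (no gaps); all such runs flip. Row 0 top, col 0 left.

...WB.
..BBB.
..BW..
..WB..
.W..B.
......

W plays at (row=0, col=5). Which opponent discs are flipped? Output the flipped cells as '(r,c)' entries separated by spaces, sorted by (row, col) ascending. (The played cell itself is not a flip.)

Answer: (0,4) (1,4)

Derivation:
Dir NW: edge -> no flip
Dir N: edge -> no flip
Dir NE: edge -> no flip
Dir W: opp run (0,4) capped by W -> flip
Dir E: edge -> no flip
Dir SW: opp run (1,4) capped by W -> flip
Dir S: first cell '.' (not opp) -> no flip
Dir SE: edge -> no flip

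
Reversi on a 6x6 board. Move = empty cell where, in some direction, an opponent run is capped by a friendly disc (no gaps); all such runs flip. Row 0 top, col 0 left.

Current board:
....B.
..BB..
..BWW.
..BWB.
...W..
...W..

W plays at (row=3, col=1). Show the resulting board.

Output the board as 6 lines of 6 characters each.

Place W at (3,1); scan 8 dirs for brackets.
Dir NW: first cell '.' (not opp) -> no flip
Dir N: first cell '.' (not opp) -> no flip
Dir NE: opp run (2,2) (1,3) (0,4), next=edge -> no flip
Dir W: first cell '.' (not opp) -> no flip
Dir E: opp run (3,2) capped by W -> flip
Dir SW: first cell '.' (not opp) -> no flip
Dir S: first cell '.' (not opp) -> no flip
Dir SE: first cell '.' (not opp) -> no flip
All flips: (3,2)

Answer: ....B.
..BB..
..BWW.
.WWWB.
...W..
...W..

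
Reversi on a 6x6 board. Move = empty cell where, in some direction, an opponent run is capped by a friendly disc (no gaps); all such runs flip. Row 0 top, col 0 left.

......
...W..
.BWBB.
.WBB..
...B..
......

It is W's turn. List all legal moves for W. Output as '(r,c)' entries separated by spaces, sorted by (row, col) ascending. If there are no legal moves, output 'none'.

Answer: (1,1) (2,0) (2,5) (3,4) (3,5) (4,2) (4,4) (5,3)

Derivation:
(1,0): no bracket -> illegal
(1,1): flips 1 -> legal
(1,2): no bracket -> illegal
(1,4): no bracket -> illegal
(1,5): no bracket -> illegal
(2,0): flips 1 -> legal
(2,5): flips 2 -> legal
(3,0): no bracket -> illegal
(3,4): flips 2 -> legal
(3,5): flips 1 -> legal
(4,1): no bracket -> illegal
(4,2): flips 1 -> legal
(4,4): flips 1 -> legal
(5,2): no bracket -> illegal
(5,3): flips 3 -> legal
(5,4): no bracket -> illegal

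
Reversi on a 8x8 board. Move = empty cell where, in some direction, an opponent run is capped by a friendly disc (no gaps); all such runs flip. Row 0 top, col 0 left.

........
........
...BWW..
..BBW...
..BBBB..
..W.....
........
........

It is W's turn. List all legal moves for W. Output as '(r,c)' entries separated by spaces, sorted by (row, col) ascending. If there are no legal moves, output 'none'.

Answer: (1,2) (2,2) (3,1) (5,1) (5,4) (5,6)

Derivation:
(1,2): flips 1 -> legal
(1,3): no bracket -> illegal
(1,4): no bracket -> illegal
(2,1): no bracket -> illegal
(2,2): flips 3 -> legal
(3,1): flips 2 -> legal
(3,5): no bracket -> illegal
(3,6): no bracket -> illegal
(4,1): no bracket -> illegal
(4,6): no bracket -> illegal
(5,1): flips 2 -> legal
(5,3): no bracket -> illegal
(5,4): flips 1 -> legal
(5,5): no bracket -> illegal
(5,6): flips 1 -> legal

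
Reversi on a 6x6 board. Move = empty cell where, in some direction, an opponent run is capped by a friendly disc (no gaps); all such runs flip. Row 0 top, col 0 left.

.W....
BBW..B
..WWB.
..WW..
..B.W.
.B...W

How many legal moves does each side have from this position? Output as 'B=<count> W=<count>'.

-- B to move --
(0,0): no bracket -> illegal
(0,2): flips 3 -> legal
(0,3): no bracket -> illegal
(1,3): flips 1 -> legal
(1,4): no bracket -> illegal
(2,1): flips 2 -> legal
(3,1): no bracket -> illegal
(3,4): no bracket -> illegal
(3,5): no bracket -> illegal
(4,1): no bracket -> illegal
(4,3): no bracket -> illegal
(4,5): no bracket -> illegal
(5,3): no bracket -> illegal
(5,4): no bracket -> illegal
B mobility = 3
-- W to move --
(0,0): flips 1 -> legal
(0,2): no bracket -> illegal
(0,4): no bracket -> illegal
(0,5): no bracket -> illegal
(1,3): no bracket -> illegal
(1,4): no bracket -> illegal
(2,0): no bracket -> illegal
(2,1): flips 1 -> legal
(2,5): flips 1 -> legal
(3,1): no bracket -> illegal
(3,4): no bracket -> illegal
(3,5): no bracket -> illegal
(4,0): no bracket -> illegal
(4,1): no bracket -> illegal
(4,3): no bracket -> illegal
(5,0): no bracket -> illegal
(5,2): flips 1 -> legal
(5,3): no bracket -> illegal
W mobility = 4

Answer: B=3 W=4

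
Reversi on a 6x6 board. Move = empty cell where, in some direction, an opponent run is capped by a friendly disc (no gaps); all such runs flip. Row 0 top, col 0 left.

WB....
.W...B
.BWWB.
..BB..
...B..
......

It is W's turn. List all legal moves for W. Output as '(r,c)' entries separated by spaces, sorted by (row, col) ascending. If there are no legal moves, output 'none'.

(0,2): flips 1 -> legal
(0,4): no bracket -> illegal
(0,5): no bracket -> illegal
(1,0): no bracket -> illegal
(1,2): no bracket -> illegal
(1,3): no bracket -> illegal
(1,4): no bracket -> illegal
(2,0): flips 1 -> legal
(2,5): flips 1 -> legal
(3,0): no bracket -> illegal
(3,1): flips 1 -> legal
(3,4): no bracket -> illegal
(3,5): no bracket -> illegal
(4,1): flips 1 -> legal
(4,2): flips 1 -> legal
(4,4): flips 1 -> legal
(5,2): no bracket -> illegal
(5,3): flips 2 -> legal
(5,4): no bracket -> illegal

Answer: (0,2) (2,0) (2,5) (3,1) (4,1) (4,2) (4,4) (5,3)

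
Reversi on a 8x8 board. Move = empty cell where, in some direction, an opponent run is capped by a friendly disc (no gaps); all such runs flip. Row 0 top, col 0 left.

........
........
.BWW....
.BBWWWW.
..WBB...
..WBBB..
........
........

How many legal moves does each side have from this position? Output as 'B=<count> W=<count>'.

Answer: B=12 W=10

Derivation:
-- B to move --
(1,1): flips 2 -> legal
(1,2): flips 1 -> legal
(1,3): flips 3 -> legal
(1,4): flips 1 -> legal
(2,4): flips 3 -> legal
(2,5): flips 1 -> legal
(2,6): flips 1 -> legal
(2,7): no bracket -> illegal
(3,7): flips 4 -> legal
(4,1): flips 1 -> legal
(4,5): no bracket -> illegal
(4,6): no bracket -> illegal
(4,7): no bracket -> illegal
(5,1): flips 1 -> legal
(6,1): flips 1 -> legal
(6,2): flips 2 -> legal
(6,3): no bracket -> illegal
B mobility = 12
-- W to move --
(1,0): no bracket -> illegal
(1,1): no bracket -> illegal
(1,2): no bracket -> illegal
(2,0): flips 2 -> legal
(3,0): flips 2 -> legal
(4,0): flips 1 -> legal
(4,1): flips 1 -> legal
(4,5): flips 2 -> legal
(4,6): no bracket -> illegal
(5,6): flips 3 -> legal
(6,2): flips 2 -> legal
(6,3): flips 2 -> legal
(6,4): flips 3 -> legal
(6,5): no bracket -> illegal
(6,6): flips 2 -> legal
W mobility = 10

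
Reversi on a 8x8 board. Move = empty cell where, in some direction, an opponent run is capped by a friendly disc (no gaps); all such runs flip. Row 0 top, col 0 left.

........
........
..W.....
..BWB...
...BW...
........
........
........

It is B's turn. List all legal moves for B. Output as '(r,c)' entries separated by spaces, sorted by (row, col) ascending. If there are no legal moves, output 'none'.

Answer: (1,2) (2,3) (4,5) (5,4)

Derivation:
(1,1): no bracket -> illegal
(1,2): flips 1 -> legal
(1,3): no bracket -> illegal
(2,1): no bracket -> illegal
(2,3): flips 1 -> legal
(2,4): no bracket -> illegal
(3,1): no bracket -> illegal
(3,5): no bracket -> illegal
(4,2): no bracket -> illegal
(4,5): flips 1 -> legal
(5,3): no bracket -> illegal
(5,4): flips 1 -> legal
(5,5): no bracket -> illegal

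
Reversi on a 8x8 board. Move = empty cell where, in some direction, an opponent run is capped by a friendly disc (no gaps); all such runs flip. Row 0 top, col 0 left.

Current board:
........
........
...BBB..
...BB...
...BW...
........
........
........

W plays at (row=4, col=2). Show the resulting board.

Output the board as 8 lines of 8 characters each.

Place W at (4,2); scan 8 dirs for brackets.
Dir NW: first cell '.' (not opp) -> no flip
Dir N: first cell '.' (not opp) -> no flip
Dir NE: opp run (3,3) (2,4), next='.' -> no flip
Dir W: first cell '.' (not opp) -> no flip
Dir E: opp run (4,3) capped by W -> flip
Dir SW: first cell '.' (not opp) -> no flip
Dir S: first cell '.' (not opp) -> no flip
Dir SE: first cell '.' (not opp) -> no flip
All flips: (4,3)

Answer: ........
........
...BBB..
...BB...
..WWW...
........
........
........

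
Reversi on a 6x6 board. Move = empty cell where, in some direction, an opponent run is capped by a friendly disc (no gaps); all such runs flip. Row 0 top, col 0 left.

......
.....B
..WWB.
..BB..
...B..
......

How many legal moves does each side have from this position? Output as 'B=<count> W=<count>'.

-- B to move --
(1,1): flips 1 -> legal
(1,2): flips 1 -> legal
(1,3): flips 1 -> legal
(1,4): flips 1 -> legal
(2,1): flips 2 -> legal
(3,1): no bracket -> illegal
(3,4): no bracket -> illegal
B mobility = 5
-- W to move --
(0,4): no bracket -> illegal
(0,5): no bracket -> illegal
(1,3): no bracket -> illegal
(1,4): no bracket -> illegal
(2,1): no bracket -> illegal
(2,5): flips 1 -> legal
(3,1): no bracket -> illegal
(3,4): no bracket -> illegal
(3,5): no bracket -> illegal
(4,1): flips 1 -> legal
(4,2): flips 1 -> legal
(4,4): flips 1 -> legal
(5,2): no bracket -> illegal
(5,3): flips 2 -> legal
(5,4): no bracket -> illegal
W mobility = 5

Answer: B=5 W=5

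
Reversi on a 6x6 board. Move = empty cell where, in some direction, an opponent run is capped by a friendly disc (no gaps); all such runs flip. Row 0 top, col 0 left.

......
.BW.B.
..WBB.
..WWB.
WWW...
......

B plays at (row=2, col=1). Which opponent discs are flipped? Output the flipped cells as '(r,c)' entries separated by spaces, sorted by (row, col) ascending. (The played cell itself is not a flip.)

Dir NW: first cell '.' (not opp) -> no flip
Dir N: first cell 'B' (not opp) -> no flip
Dir NE: opp run (1,2), next='.' -> no flip
Dir W: first cell '.' (not opp) -> no flip
Dir E: opp run (2,2) capped by B -> flip
Dir SW: first cell '.' (not opp) -> no flip
Dir S: first cell '.' (not opp) -> no flip
Dir SE: opp run (3,2), next='.' -> no flip

Answer: (2,2)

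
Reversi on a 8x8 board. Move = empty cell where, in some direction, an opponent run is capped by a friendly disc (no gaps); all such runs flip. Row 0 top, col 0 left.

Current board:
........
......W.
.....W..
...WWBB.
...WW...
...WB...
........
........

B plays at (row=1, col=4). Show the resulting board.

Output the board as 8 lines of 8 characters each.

Place B at (1,4); scan 8 dirs for brackets.
Dir NW: first cell '.' (not opp) -> no flip
Dir N: first cell '.' (not opp) -> no flip
Dir NE: first cell '.' (not opp) -> no flip
Dir W: first cell '.' (not opp) -> no flip
Dir E: first cell '.' (not opp) -> no flip
Dir SW: first cell '.' (not opp) -> no flip
Dir S: first cell '.' (not opp) -> no flip
Dir SE: opp run (2,5) capped by B -> flip
All flips: (2,5)

Answer: ........
....B.W.
.....B..
...WWBB.
...WW...
...WB...
........
........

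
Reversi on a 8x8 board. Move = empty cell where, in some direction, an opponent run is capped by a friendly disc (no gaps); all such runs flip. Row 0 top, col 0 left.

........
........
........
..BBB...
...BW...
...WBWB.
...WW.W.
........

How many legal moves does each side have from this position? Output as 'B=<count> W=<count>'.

Answer: B=7 W=7

Derivation:
-- B to move --
(3,5): no bracket -> illegal
(4,2): no bracket -> illegal
(4,5): flips 1 -> legal
(4,6): no bracket -> illegal
(5,2): flips 1 -> legal
(5,7): no bracket -> illegal
(6,2): no bracket -> illegal
(6,5): no bracket -> illegal
(6,7): no bracket -> illegal
(7,2): flips 1 -> legal
(7,3): flips 2 -> legal
(7,4): flips 1 -> legal
(7,5): no bracket -> illegal
(7,6): flips 1 -> legal
(7,7): flips 3 -> legal
B mobility = 7
-- W to move --
(2,1): no bracket -> illegal
(2,2): flips 1 -> legal
(2,3): flips 2 -> legal
(2,4): flips 1 -> legal
(2,5): no bracket -> illegal
(3,1): no bracket -> illegal
(3,5): no bracket -> illegal
(4,1): no bracket -> illegal
(4,2): flips 1 -> legal
(4,5): flips 1 -> legal
(4,6): flips 1 -> legal
(4,7): no bracket -> illegal
(5,2): no bracket -> illegal
(5,7): flips 1 -> legal
(6,5): no bracket -> illegal
(6,7): no bracket -> illegal
W mobility = 7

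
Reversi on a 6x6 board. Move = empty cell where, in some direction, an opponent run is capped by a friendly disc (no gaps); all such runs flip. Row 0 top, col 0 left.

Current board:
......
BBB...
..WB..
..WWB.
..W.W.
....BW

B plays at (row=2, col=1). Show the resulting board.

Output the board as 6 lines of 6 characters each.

Place B at (2,1); scan 8 dirs for brackets.
Dir NW: first cell 'B' (not opp) -> no flip
Dir N: first cell 'B' (not opp) -> no flip
Dir NE: first cell 'B' (not opp) -> no flip
Dir W: first cell '.' (not opp) -> no flip
Dir E: opp run (2,2) capped by B -> flip
Dir SW: first cell '.' (not opp) -> no flip
Dir S: first cell '.' (not opp) -> no flip
Dir SE: opp run (3,2), next='.' -> no flip
All flips: (2,2)

Answer: ......
BBB...
.BBB..
..WWB.
..W.W.
....BW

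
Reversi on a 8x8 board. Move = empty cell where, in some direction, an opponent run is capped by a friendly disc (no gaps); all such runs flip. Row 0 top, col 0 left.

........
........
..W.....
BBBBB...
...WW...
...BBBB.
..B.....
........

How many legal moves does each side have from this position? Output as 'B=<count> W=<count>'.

-- B to move --
(1,1): flips 1 -> legal
(1,2): flips 1 -> legal
(1,3): flips 1 -> legal
(2,1): no bracket -> illegal
(2,3): no bracket -> illegal
(3,5): flips 1 -> legal
(4,2): no bracket -> illegal
(4,5): no bracket -> illegal
(5,2): flips 1 -> legal
B mobility = 5
-- W to move --
(2,0): no bracket -> illegal
(2,1): flips 1 -> legal
(2,3): flips 1 -> legal
(2,4): flips 1 -> legal
(2,5): flips 1 -> legal
(3,5): no bracket -> illegal
(4,0): flips 1 -> legal
(4,1): no bracket -> illegal
(4,2): flips 1 -> legal
(4,5): no bracket -> illegal
(4,6): no bracket -> illegal
(4,7): no bracket -> illegal
(5,1): no bracket -> illegal
(5,2): no bracket -> illegal
(5,7): no bracket -> illegal
(6,1): no bracket -> illegal
(6,3): flips 1 -> legal
(6,4): flips 1 -> legal
(6,5): flips 1 -> legal
(6,6): flips 1 -> legal
(6,7): no bracket -> illegal
(7,1): flips 2 -> legal
(7,2): no bracket -> illegal
(7,3): no bracket -> illegal
W mobility = 11

Answer: B=5 W=11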